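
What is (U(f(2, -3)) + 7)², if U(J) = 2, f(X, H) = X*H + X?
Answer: 81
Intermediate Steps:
f(X, H) = X + H*X (f(X, H) = H*X + X = X + H*X)
(U(f(2, -3)) + 7)² = (2 + 7)² = 9² = 81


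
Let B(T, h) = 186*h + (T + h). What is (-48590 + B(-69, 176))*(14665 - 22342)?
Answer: 120889719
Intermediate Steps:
B(T, h) = T + 187*h
(-48590 + B(-69, 176))*(14665 - 22342) = (-48590 + (-69 + 187*176))*(14665 - 22342) = (-48590 + (-69 + 32912))*(-7677) = (-48590 + 32843)*(-7677) = -15747*(-7677) = 120889719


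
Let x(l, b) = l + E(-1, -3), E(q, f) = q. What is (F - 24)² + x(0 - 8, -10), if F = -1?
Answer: 616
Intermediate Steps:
x(l, b) = -1 + l (x(l, b) = l - 1 = -1 + l)
(F - 24)² + x(0 - 8, -10) = (-1 - 24)² + (-1 + (0 - 8)) = (-25)² + (-1 - 8) = 625 - 9 = 616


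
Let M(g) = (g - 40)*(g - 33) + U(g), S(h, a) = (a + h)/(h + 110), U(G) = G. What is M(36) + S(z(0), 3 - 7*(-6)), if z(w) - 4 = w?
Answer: 2785/114 ≈ 24.430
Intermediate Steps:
z(w) = 4 + w
S(h, a) = (a + h)/(110 + h)
M(g) = g + (-40 + g)*(-33 + g) (M(g) = (g - 40)*(g - 33) + g = (-40 + g)*(-33 + g) + g = g + (-40 + g)*(-33 + g))
M(36) + S(z(0), 3 - 7*(-6)) = (1320 + 36² - 72*36) + ((3 - 7*(-6)) + (4 + 0))/(110 + (4 + 0)) = (1320 + 1296 - 2592) + ((3 + 42) + 4)/(110 + 4) = 24 + (45 + 4)/114 = 24 + (1/114)*49 = 24 + 49/114 = 2785/114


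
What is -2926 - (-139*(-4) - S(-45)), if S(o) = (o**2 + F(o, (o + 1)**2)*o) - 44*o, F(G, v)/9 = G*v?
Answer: 35284123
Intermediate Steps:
F(G, v) = 9*G*v (F(G, v) = 9*(G*v) = 9*G*v)
S(o) = o**2 - 44*o + 9*o**2*(1 + o)**2 (S(o) = (o**2 + (9*o*(o + 1)**2)*o) - 44*o = (o**2 + (9*o*(1 + o)**2)*o) - 44*o = (o**2 + 9*o**2*(1 + o)**2) - 44*o = o**2 - 44*o + 9*o**2*(1 + o)**2)
-2926 - (-139*(-4) - S(-45)) = -2926 - (-139*(-4) - (-45)*(-44 - 45 + 9*(-45)*(1 - 45)**2)) = -2926 - (556 - (-45)*(-44 - 45 + 9*(-45)*(-44)**2)) = -2926 - (556 - (-45)*(-44 - 45 + 9*(-45)*1936)) = -2926 - (556 - (-45)*(-44 - 45 - 784080)) = -2926 - (556 - (-45)*(-784169)) = -2926 - (556 - 1*35287605) = -2926 - (556 - 35287605) = -2926 - 1*(-35287049) = -2926 + 35287049 = 35284123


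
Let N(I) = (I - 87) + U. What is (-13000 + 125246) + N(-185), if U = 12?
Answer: 111986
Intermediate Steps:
N(I) = -75 + I (N(I) = (I - 87) + 12 = (-87 + I) + 12 = -75 + I)
(-13000 + 125246) + N(-185) = (-13000 + 125246) + (-75 - 185) = 112246 - 260 = 111986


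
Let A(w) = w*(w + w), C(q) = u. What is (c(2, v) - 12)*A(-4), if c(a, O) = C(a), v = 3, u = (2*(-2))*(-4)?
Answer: 128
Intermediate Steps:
u = 16 (u = -4*(-4) = 16)
C(q) = 16
A(w) = 2*w**2 (A(w) = w*(2*w) = 2*w**2)
c(a, O) = 16
(c(2, v) - 12)*A(-4) = (16 - 12)*(2*(-4)**2) = 4*(2*16) = 4*32 = 128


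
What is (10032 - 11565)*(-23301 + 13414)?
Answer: 15156771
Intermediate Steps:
(10032 - 11565)*(-23301 + 13414) = -1533*(-9887) = 15156771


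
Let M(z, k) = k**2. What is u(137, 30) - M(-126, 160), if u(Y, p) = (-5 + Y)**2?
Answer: -8176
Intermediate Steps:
u(137, 30) - M(-126, 160) = (-5 + 137)**2 - 1*160**2 = 132**2 - 1*25600 = 17424 - 25600 = -8176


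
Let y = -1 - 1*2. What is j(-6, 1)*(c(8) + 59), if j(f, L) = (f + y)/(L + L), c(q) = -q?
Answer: -459/2 ≈ -229.50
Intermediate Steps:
y = -3 (y = -1 - 2 = -3)
j(f, L) = (-3 + f)/(2*L) (j(f, L) = (f - 3)/(L + L) = (-3 + f)/((2*L)) = (-3 + f)*(1/(2*L)) = (-3 + f)/(2*L))
j(-6, 1)*(c(8) + 59) = ((½)*(-3 - 6)/1)*(-1*8 + 59) = ((½)*1*(-9))*(-8 + 59) = -9/2*51 = -459/2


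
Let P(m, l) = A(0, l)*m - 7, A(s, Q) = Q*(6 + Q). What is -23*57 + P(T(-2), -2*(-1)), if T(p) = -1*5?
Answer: -1398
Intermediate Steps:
T(p) = -5
P(m, l) = -7 + l*m*(6 + l) (P(m, l) = (l*(6 + l))*m - 7 = l*m*(6 + l) - 7 = -7 + l*m*(6 + l))
-23*57 + P(T(-2), -2*(-1)) = -23*57 + (-7 - 2*(-1)*(-5)*(6 - 2*(-1))) = -1311 + (-7 + 2*(-5)*(6 + 2)) = -1311 + (-7 + 2*(-5)*8) = -1311 + (-7 - 80) = -1311 - 87 = -1398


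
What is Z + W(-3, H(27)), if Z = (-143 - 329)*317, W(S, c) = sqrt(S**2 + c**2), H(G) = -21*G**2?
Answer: -149624 + 3*sqrt(26040610) ≈ -1.3432e+5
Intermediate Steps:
Z = -149624 (Z = -472*317 = -149624)
Z + W(-3, H(27)) = -149624 + sqrt((-3)**2 + (-21*27**2)**2) = -149624 + sqrt(9 + (-21*729)**2) = -149624 + sqrt(9 + (-15309)**2) = -149624 + sqrt(9 + 234365481) = -149624 + sqrt(234365490) = -149624 + 3*sqrt(26040610)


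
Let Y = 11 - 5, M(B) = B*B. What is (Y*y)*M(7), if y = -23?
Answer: -6762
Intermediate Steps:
M(B) = B²
Y = 6
(Y*y)*M(7) = (6*(-23))*7² = -138*49 = -6762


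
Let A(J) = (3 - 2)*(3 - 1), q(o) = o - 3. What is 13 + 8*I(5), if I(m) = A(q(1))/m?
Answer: 81/5 ≈ 16.200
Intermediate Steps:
q(o) = -3 + o
A(J) = 2 (A(J) = 1*2 = 2)
I(m) = 2/m
13 + 8*I(5) = 13 + 8*(2/5) = 13 + 16/5 = 81/5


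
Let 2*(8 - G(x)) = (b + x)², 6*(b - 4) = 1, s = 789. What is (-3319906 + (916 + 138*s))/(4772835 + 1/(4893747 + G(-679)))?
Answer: -359484970544524/534487453191279 ≈ -0.67258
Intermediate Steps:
b = 25/6 (b = 4 + (⅙)*1 = 4 + ⅙ = 25/6 ≈ 4.1667)
G(x) = 8 - (25/6 + x)²/2
(-3319906 + (916 + 138*s))/(4772835 + 1/(4893747 + G(-679))) = (-3319906 + (916 + 138*789))/(4772835 + 1/(4893747 + (8 - (25 + 6*(-679))²/72))) = (-3319906 + (916 + 108882))/(4772835 + 1/(4893747 + (8 - (25 - 4074)²/72))) = (-3319906 + 109798)/(4772835 + 1/(4893747 + (8 - 1/72*(-4049)²))) = -3210108/(4772835 + 1/(4893747 + (8 - 1/72*16394401))) = -3210108/(4772835 + 1/(4893747 + (8 - 16394401/72))) = -3210108/(4772835 + 1/(4893747 - 16393825/72)) = -3210108/(4772835 + 1/(335955959/72)) = -3210108/(4772835 + 72/335955959) = -3210108/1603462359573837/335955959 = -3210108*335955959/1603462359573837 = -359484970544524/534487453191279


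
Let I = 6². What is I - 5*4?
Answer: 16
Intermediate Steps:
I = 36
I - 5*4 = 36 - 5*4 = 36 - 20 = 16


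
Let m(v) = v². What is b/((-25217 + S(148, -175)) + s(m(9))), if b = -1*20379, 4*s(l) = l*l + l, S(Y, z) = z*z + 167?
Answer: -40758/14471 ≈ -2.8165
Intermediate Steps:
S(Y, z) = 167 + z² (S(Y, z) = z² + 167 = 167 + z²)
s(l) = l/4 + l²/4 (s(l) = (l*l + l)/4 = (l² + l)/4 = (l + l²)/4 = l/4 + l²/4)
b = -20379
b/((-25217 + S(148, -175)) + s(m(9))) = -20379/((-25217 + (167 + (-175)²)) + (¼)*9²*(1 + 9²)) = -20379/((-25217 + (167 + 30625)) + (¼)*81*(1 + 81)) = -20379/((-25217 + 30792) + (¼)*81*82) = -20379/(5575 + 3321/2) = -20379/14471/2 = -20379*2/14471 = -40758/14471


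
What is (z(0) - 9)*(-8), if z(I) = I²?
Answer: 72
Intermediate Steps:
(z(0) - 9)*(-8) = (0² - 9)*(-8) = (0 - 9)*(-8) = -9*(-8) = 72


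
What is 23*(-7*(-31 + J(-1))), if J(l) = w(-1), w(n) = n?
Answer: 5152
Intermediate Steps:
J(l) = -1
23*(-7*(-31 + J(-1))) = 23*(-7*(-31 - 1)) = 23*(-7*(-32)) = 23*224 = 5152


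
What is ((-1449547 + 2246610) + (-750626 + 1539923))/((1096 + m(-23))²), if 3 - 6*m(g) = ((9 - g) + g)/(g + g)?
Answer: 13426951040/10176976161 ≈ 1.3193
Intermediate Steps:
m(g) = ½ - 3/(4*g) (m(g) = ½ - ((9 - g) + g)/(6*(g + g)) = ½ - 3/(2*(2*g)) = ½ - 3*1/(2*g)/2 = ½ - 3/(4*g))
((-1449547 + 2246610) + (-750626 + 1539923))/((1096 + m(-23))²) = ((-1449547 + 2246610) + (-750626 + 1539923))/((1096 + (¼)*(-3 + 2*(-23))/(-23))²) = (797063 + 789297)/((1096 + (¼)*(-1/23)*(-3 - 46))²) = 1586360/((1096 + (¼)*(-1/23)*(-49))²) = 1586360/((1096 + 49/92)²) = 1586360/((100881/92)²) = 1586360/(10176976161/8464) = 1586360*(8464/10176976161) = 13426951040/10176976161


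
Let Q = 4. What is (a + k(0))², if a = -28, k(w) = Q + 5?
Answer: 361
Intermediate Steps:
k(w) = 9 (k(w) = 4 + 5 = 9)
(a + k(0))² = (-28 + 9)² = (-19)² = 361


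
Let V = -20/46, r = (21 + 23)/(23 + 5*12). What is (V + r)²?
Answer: 33124/3644281 ≈ 0.0090893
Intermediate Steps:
r = 44/83 (r = 44/(23 + 60) = 44/83 ≈ 0.53012)
V = -10/23 (V = -20*1/46 = -10/23 ≈ -0.43478)
(V + r)² = (-10/23 + 44/83)² = (182/1909)² = 33124/3644281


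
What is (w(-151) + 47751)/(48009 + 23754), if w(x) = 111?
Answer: 15954/23921 ≈ 0.66695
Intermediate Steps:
(w(-151) + 47751)/(48009 + 23754) = (111 + 47751)/(48009 + 23754) = 47862/71763 = 47862*(1/71763) = 15954/23921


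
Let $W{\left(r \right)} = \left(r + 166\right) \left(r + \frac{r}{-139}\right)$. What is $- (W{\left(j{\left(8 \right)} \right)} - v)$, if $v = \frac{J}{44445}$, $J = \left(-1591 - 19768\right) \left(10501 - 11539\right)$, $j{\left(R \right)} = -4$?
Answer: $\frac{2352056306}{2059285} \approx 1142.2$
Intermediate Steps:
$J = 22170642$ ($J = \left(-21359\right) \left(-1038\right) = 22170642$)
$W{\left(r \right)} = \frac{138 r \left(166 + r\right)}{139}$ ($W{\left(r \right)} = \left(166 + r\right) \left(r + r \left(- \frac{1}{139}\right)\right) = \left(166 + r\right) \left(r - \frac{r}{139}\right) = \left(166 + r\right) \frac{138 r}{139} = \frac{138 r \left(166 + r\right)}{139}$)
$v = \frac{7390214}{14815}$ ($v = \frac{22170642}{44445} = 22170642 \cdot \frac{1}{44445} = \frac{7390214}{14815} \approx 498.83$)
$- (W{\left(j{\left(8 \right)} \right)} - v) = - (\frac{138}{139} \left(-4\right) \left(166 - 4\right) - \frac{7390214}{14815}) = - (\frac{138}{139} \left(-4\right) 162 - \frac{7390214}{14815}) = - (- \frac{89424}{139} - \frac{7390214}{14815}) = \left(-1\right) \left(- \frac{2352056306}{2059285}\right) = \frac{2352056306}{2059285}$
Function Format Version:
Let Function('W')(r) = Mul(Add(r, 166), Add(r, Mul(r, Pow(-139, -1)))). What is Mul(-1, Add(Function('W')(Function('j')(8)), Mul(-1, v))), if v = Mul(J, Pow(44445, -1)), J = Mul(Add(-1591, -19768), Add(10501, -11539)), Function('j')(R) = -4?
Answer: Rational(2352056306, 2059285) ≈ 1142.2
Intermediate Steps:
J = 22170642 (J = Mul(-21359, -1038) = 22170642)
Function('W')(r) = Mul(Rational(138, 139), r, Add(166, r)) (Function('W')(r) = Mul(Add(166, r), Add(r, Mul(r, Rational(-1, 139)))) = Mul(Add(166, r), Add(r, Mul(Rational(-1, 139), r))) = Mul(Add(166, r), Mul(Rational(138, 139), r)) = Mul(Rational(138, 139), r, Add(166, r)))
v = Rational(7390214, 14815) (v = Mul(22170642, Pow(44445, -1)) = Mul(22170642, Rational(1, 44445)) = Rational(7390214, 14815) ≈ 498.83)
Mul(-1, Add(Function('W')(Function('j')(8)), Mul(-1, v))) = Mul(-1, Add(Mul(Rational(138, 139), -4, Add(166, -4)), Mul(-1, Rational(7390214, 14815)))) = Mul(-1, Add(Mul(Rational(138, 139), -4, 162), Rational(-7390214, 14815))) = Mul(-1, Add(Rational(-89424, 139), Rational(-7390214, 14815))) = Mul(-1, Rational(-2352056306, 2059285)) = Rational(2352056306, 2059285)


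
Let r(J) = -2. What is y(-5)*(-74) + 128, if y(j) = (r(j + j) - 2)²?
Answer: -1056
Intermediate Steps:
y(j) = 16 (y(j) = (-2 - 2)² = (-4)² = 16)
y(-5)*(-74) + 128 = 16*(-74) + 128 = -1184 + 128 = -1056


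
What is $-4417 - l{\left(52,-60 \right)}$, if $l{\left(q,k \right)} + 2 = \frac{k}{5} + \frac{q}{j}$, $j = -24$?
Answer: $- \frac{26405}{6} \approx -4400.8$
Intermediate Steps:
$l{\left(q,k \right)} = -2 - \frac{q}{24} + \frac{k}{5}$ ($l{\left(q,k \right)} = -2 + \left(\frac{k}{5} + \frac{q}{-24}\right) = -2 + \left(k \frac{1}{5} + q \left(- \frac{1}{24}\right)\right) = -2 + \left(\frac{k}{5} - \frac{q}{24}\right) = -2 + \left(- \frac{q}{24} + \frac{k}{5}\right) = -2 - \frac{q}{24} + \frac{k}{5}$)
$-4417 - l{\left(52,-60 \right)} = -4417 - \left(-2 - \frac{13}{6} + \frac{1}{5} \left(-60\right)\right) = -4417 - \left(-2 - \frac{13}{6} - 12\right) = -4417 - - \frac{97}{6} = -4417 + \frac{97}{6} = - \frac{26405}{6}$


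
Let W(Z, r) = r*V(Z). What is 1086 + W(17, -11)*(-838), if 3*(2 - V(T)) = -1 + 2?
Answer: 49348/3 ≈ 16449.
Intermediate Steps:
V(T) = 5/3 (V(T) = 2 - (-1 + 2)/3 = 2 - ⅓*1 = 2 - ⅓ = 5/3)
W(Z, r) = 5*r/3 (W(Z, r) = r*(5/3) = 5*r/3)
1086 + W(17, -11)*(-838) = 1086 + ((5/3)*(-11))*(-838) = 1086 - 55/3*(-838) = 1086 + 46090/3 = 49348/3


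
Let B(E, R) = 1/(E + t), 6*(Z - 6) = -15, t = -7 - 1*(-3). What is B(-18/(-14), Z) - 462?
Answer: -8785/19 ≈ -462.37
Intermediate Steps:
t = -4 (t = -7 + 3 = -4)
Z = 7/2 (Z = 6 + (1/6)*(-15) = 6 - 5/2 = 7/2 ≈ 3.5000)
B(E, R) = 1/(-4 + E) (B(E, R) = 1/(E - 4) = 1/(-4 + E))
B(-18/(-14), Z) - 462 = 1/(-4 - 18/(-14)) - 462 = 1/(-4 - 18*(-1/14)) - 462 = 1/(-4 + 9/7) - 462 = 1/(-19/7) - 462 = -7/19 - 462 = -8785/19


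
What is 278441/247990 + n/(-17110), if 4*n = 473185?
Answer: -9828864611/1697243560 ≈ -5.7911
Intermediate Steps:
n = 473185/4 (n = (1/4)*473185 = 473185/4 ≈ 1.1830e+5)
278441/247990 + n/(-17110) = 278441/247990 + (473185/4)/(-17110) = 278441*(1/247990) + (473185/4)*(-1/17110) = 278441/247990 - 94637/13688 = -9828864611/1697243560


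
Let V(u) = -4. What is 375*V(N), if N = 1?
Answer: -1500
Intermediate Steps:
375*V(N) = 375*(-4) = -1500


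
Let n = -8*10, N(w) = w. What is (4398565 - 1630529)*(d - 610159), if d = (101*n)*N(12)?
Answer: -1957330848284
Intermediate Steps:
n = -80
d = -96960 (d = (101*(-80))*12 = -8080*12 = -96960)
(4398565 - 1630529)*(d - 610159) = (4398565 - 1630529)*(-96960 - 610159) = 2768036*(-707119) = -1957330848284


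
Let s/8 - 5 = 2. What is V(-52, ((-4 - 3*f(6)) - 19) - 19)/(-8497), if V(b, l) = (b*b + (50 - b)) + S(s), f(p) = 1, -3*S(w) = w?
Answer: -8362/25491 ≈ -0.32804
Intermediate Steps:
s = 56 (s = 40 + 8*2 = 40 + 16 = 56)
S(w) = -w/3
V(b, l) = 94/3 + b**2 - b (V(b, l) = (b*b + (50 - b)) - 1/3*56 = (b**2 + (50 - b)) - 56/3 = (50 + b**2 - b) - 56/3 = 94/3 + b**2 - b)
V(-52, ((-4 - 3*f(6)) - 19) - 19)/(-8497) = (94/3 + (-52)**2 - 1*(-52))/(-8497) = (94/3 + 2704 + 52)*(-1/8497) = (8362/3)*(-1/8497) = -8362/25491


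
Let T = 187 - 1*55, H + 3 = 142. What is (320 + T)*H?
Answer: 62828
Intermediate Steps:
H = 139 (H = -3 + 142 = 139)
T = 132 (T = 187 - 55 = 132)
(320 + T)*H = (320 + 132)*139 = 452*139 = 62828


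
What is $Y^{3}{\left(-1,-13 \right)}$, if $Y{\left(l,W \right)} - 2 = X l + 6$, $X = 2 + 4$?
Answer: $8$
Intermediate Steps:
$X = 6$
$Y{\left(l,W \right)} = 8 + 6 l$ ($Y{\left(l,W \right)} = 2 + \left(6 l + 6\right) = 2 + \left(6 + 6 l\right) = 8 + 6 l$)
$Y^{3}{\left(-1,-13 \right)} = \left(8 + 6 \left(-1\right)\right)^{3} = \left(8 - 6\right)^{3} = 2^{3} = 8$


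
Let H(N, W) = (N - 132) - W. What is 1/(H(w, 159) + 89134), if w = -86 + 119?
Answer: 1/88876 ≈ 1.1252e-5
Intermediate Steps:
w = 33
H(N, W) = -132 + N - W (H(N, W) = (-132 + N) - W = -132 + N - W)
1/(H(w, 159) + 89134) = 1/((-132 + 33 - 1*159) + 89134) = 1/((-132 + 33 - 159) + 89134) = 1/(-258 + 89134) = 1/88876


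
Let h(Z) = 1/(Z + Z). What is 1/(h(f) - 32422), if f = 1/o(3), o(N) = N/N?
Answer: -2/64843 ≈ -3.0844e-5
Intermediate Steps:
o(N) = 1
f = 1 (f = 1/1 = 1)
h(Z) = 1/(2*Z)
1/(h(f) - 32422) = 1/((½)/1 - 32422) = 1/((½)*1 - 32422) = 1/(½ - 32422) = 1/(-64843/2) = -2/64843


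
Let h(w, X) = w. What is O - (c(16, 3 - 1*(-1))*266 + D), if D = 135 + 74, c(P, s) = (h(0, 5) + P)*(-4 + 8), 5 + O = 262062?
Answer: 244824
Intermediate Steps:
O = 262057 (O = -5 + 262062 = 262057)
c(P, s) = 4*P (c(P, s) = (0 + P)*(-4 + 8) = P*4 = 4*P)
D = 209
O - (c(16, 3 - 1*(-1))*266 + D) = 262057 - ((4*16)*266 + 209) = 262057 - (64*266 + 209) = 262057 - (17024 + 209) = 262057 - 1*17233 = 262057 - 17233 = 244824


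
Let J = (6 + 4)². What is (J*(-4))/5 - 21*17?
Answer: -437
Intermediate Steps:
J = 100 (J = 10² = 100)
(J*(-4))/5 - 21*17 = (100*(-4))/5 - 21*17 = -400*⅕ - 357 = -80 - 357 = -437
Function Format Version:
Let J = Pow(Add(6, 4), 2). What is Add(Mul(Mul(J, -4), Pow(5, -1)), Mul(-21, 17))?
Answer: -437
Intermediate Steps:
J = 100 (J = Pow(10, 2) = 100)
Add(Mul(Mul(J, -4), Pow(5, -1)), Mul(-21, 17)) = Add(Mul(Mul(100, -4), Pow(5, -1)), Mul(-21, 17)) = Add(Mul(-400, Rational(1, 5)), -357) = Add(-80, -357) = -437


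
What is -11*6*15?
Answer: -990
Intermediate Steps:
-11*6*15 = -66*15 = -990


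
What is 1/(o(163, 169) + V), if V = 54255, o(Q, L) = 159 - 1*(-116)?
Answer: 1/54530 ≈ 1.8339e-5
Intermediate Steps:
o(Q, L) = 275 (o(Q, L) = 159 + 116 = 275)
1/(o(163, 169) + V) = 1/(275 + 54255) = 1/54530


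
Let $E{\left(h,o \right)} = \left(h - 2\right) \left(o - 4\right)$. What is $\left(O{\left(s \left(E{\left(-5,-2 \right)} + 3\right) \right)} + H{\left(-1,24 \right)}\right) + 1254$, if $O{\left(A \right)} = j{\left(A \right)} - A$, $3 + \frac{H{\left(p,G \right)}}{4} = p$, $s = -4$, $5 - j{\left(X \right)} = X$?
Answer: $1603$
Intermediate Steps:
$E{\left(h,o \right)} = \left(-4 + o\right) \left(-2 + h\right)$ ($E{\left(h,o \right)} = \left(-2 + h\right) \left(-4 + o\right) = \left(-4 + o\right) \left(-2 + h\right)$)
$j{\left(X \right)} = 5 - X$
$H{\left(p,G \right)} = -12 + 4 p$
$O{\left(A \right)} = 5 - 2 A$ ($O{\left(A \right)} = \left(5 - A\right) - A = 5 - 2 A$)
$\left(O{\left(s \left(E{\left(-5,-2 \right)} + 3\right) \right)} + H{\left(-1,24 \right)}\right) + 1254 = \left(\left(5 - 2 \left(- 4 \left(\left(8 - -20 - -4 - -10\right) + 3\right)\right)\right) + \left(-12 + 4 \left(-1\right)\right)\right) + 1254 = \left(\left(5 - 2 \left(- 4 \left(\left(8 + 20 + 4 + 10\right) + 3\right)\right)\right) - 16\right) + 1254 = \left(\left(5 - 2 \left(- 4 \left(42 + 3\right)\right)\right) - 16\right) + 1254 = \left(\left(5 - 2 \left(\left(-4\right) 45\right)\right) - 16\right) + 1254 = \left(\left(5 - -360\right) - 16\right) + 1254 = \left(\left(5 + 360\right) - 16\right) + 1254 = \left(365 - 16\right) + 1254 = 349 + 1254 = 1603$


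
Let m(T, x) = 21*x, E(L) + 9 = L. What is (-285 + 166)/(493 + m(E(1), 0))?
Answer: -7/29 ≈ -0.24138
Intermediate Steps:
E(L) = -9 + L
(-285 + 166)/(493 + m(E(1), 0)) = (-285 + 166)/(493 + 21*0) = -119/(493 + 0) = -119/493 = -119*1/493 = -7/29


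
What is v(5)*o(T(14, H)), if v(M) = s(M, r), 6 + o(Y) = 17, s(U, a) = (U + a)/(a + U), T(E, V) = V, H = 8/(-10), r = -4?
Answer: 11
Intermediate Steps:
H = -4/5 (H = 8*(-1/10) = -4/5 ≈ -0.80000)
s(U, a) = 1 (s(U, a) = (U + a)/(U + a) = 1)
o(Y) = 11 (o(Y) = -6 + 17 = 11)
v(M) = 1
v(5)*o(T(14, H)) = 1*11 = 11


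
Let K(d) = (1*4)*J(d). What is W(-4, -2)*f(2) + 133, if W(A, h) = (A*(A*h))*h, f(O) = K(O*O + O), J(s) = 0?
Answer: 133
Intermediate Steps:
K(d) = 0 (K(d) = (1*4)*0 = 4*0 = 0)
f(O) = 0
W(A, h) = A²*h² (W(A, h) = (h*A²)*h = A²*h²)
W(-4, -2)*f(2) + 133 = ((-4)²*(-2)²)*0 + 133 = (16*4)*0 + 133 = 64*0 + 133 = 0 + 133 = 133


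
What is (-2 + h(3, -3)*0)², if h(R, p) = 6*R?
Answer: 4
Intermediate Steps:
(-2 + h(3, -3)*0)² = (-2 + (6*3)*0)² = (-2 + 18*0)² = (-2 + 0)² = (-2)² = 4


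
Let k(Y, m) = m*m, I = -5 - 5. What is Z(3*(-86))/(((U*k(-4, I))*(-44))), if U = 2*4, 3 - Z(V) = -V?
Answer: 51/7040 ≈ 0.0072443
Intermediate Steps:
I = -10
Z(V) = 3 + V (Z(V) = 3 - (-1)*V = 3 + V)
U = 8
k(Y, m) = m**2
Z(3*(-86))/(((U*k(-4, I))*(-44))) = (3 + 3*(-86))/(((8*(-10)**2)*(-44))) = (3 - 258)/(((8*100)*(-44))) = -255/(800*(-44)) = -255/(-35200) = -255*(-1/35200) = 51/7040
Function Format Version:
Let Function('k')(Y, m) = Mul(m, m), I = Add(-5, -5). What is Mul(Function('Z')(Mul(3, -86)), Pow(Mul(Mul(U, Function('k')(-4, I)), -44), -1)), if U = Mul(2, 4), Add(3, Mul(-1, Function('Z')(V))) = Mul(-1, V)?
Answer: Rational(51, 7040) ≈ 0.0072443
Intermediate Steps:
I = -10
Function('Z')(V) = Add(3, V) (Function('Z')(V) = Add(3, Mul(-1, Mul(-1, V))) = Add(3, V))
U = 8
Function('k')(Y, m) = Pow(m, 2)
Mul(Function('Z')(Mul(3, -86)), Pow(Mul(Mul(U, Function('k')(-4, I)), -44), -1)) = Mul(Add(3, Mul(3, -86)), Pow(Mul(Mul(8, Pow(-10, 2)), -44), -1)) = Mul(Add(3, -258), Pow(Mul(Mul(8, 100), -44), -1)) = Mul(-255, Pow(Mul(800, -44), -1)) = Mul(-255, Pow(-35200, -1)) = Mul(-255, Rational(-1, 35200)) = Rational(51, 7040)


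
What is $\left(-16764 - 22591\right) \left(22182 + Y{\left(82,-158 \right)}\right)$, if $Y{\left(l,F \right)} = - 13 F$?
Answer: $-953807780$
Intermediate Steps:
$\left(-16764 - 22591\right) \left(22182 + Y{\left(82,-158 \right)}\right) = \left(-16764 - 22591\right) \left(22182 - -2054\right) = - 39355 \left(22182 + 2054\right) = \left(-39355\right) 24236 = -953807780$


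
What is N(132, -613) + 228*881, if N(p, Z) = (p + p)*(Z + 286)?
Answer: 114540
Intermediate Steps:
N(p, Z) = 2*p*(286 + Z) (N(p, Z) = (2*p)*(286 + Z) = 2*p*(286 + Z))
N(132, -613) + 228*881 = 2*132*(286 - 613) + 228*881 = 2*132*(-327) + 200868 = -86328 + 200868 = 114540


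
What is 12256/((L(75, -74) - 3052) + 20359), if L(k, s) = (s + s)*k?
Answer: 12256/6207 ≈ 1.9745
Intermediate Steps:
L(k, s) = 2*k*s (L(k, s) = (2*s)*k = 2*k*s)
12256/((L(75, -74) - 3052) + 20359) = 12256/((2*75*(-74) - 3052) + 20359) = 12256/((-11100 - 3052) + 20359) = 12256/(-14152 + 20359) = 12256/6207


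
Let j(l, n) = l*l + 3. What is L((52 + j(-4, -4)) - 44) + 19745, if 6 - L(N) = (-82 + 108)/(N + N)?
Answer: 533264/27 ≈ 19751.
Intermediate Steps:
j(l, n) = 3 + l² (j(l, n) = l² + 3 = 3 + l²)
L(N) = 6 - 13/N (L(N) = 6 - (-82 + 108)/(N + N) = 6 - 26/(2*N) = 6 - 26*1/(2*N) = 6 - 13/N)
L((52 + j(-4, -4)) - 44) + 19745 = (6 - 13/((52 + (3 + (-4)²)) - 44)) + 19745 = (6 - 13/((52 + (3 + 16)) - 44)) + 19745 = (6 - 13/((52 + 19) - 44)) + 19745 = (6 - 13/(71 - 44)) + 19745 = (6 - 13/27) + 19745 = 149/27 + 19745 = 533264/27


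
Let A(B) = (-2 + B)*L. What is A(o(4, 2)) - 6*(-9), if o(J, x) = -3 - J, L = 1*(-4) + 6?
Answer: 36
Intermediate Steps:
L = 2 (L = -4 + 6 = 2)
A(B) = -4 + 2*B (A(B) = (-2 + B)*2 = -4 + 2*B)
A(o(4, 2)) - 6*(-9) = (-4 + 2*(-3 - 1*4)) - 6*(-9) = (-4 + 2*(-3 - 4)) + 54 = (-4 + 2*(-7)) + 54 = (-4 - 14) + 54 = -18 + 54 = 36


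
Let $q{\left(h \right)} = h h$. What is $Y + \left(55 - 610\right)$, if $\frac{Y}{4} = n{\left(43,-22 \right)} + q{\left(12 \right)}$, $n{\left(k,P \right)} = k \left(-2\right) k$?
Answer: $-14771$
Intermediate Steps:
$n{\left(k,P \right)} = - 2 k^{2}$ ($n{\left(k,P \right)} = - 2 k k = - 2 k^{2}$)
$q{\left(h \right)} = h^{2}$
$Y = -14216$ ($Y = 4 \left(- 2 \cdot 43^{2} + 12^{2}\right) = 4 \left(\left(-2\right) 1849 + 144\right) = 4 \left(-3698 + 144\right) = 4 \left(-3554\right) = -14216$)
$Y + \left(55 - 610\right) = -14216 + \left(55 - 610\right) = -14216 - 555 = -14771$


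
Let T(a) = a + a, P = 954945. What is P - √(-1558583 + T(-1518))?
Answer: 954945 - I*√1561619 ≈ 9.5495e+5 - 1249.6*I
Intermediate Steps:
T(a) = 2*a
P - √(-1558583 + T(-1518)) = 954945 - √(-1558583 + 2*(-1518)) = 954945 - √(-1558583 - 3036) = 954945 - √(-1561619) = 954945 - I*√1561619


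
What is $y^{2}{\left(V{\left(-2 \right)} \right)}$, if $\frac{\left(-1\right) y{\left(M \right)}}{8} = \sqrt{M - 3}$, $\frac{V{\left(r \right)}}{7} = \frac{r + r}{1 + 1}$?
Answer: $-1088$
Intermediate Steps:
$V{\left(r \right)} = 7 r$ ($V{\left(r \right)} = 7 \frac{r + r}{1 + 1} = 7 \frac{2 r}{2} = 7 \cdot 2 r \frac{1}{2} = 7 r$)
$y{\left(M \right)} = - 8 \sqrt{-3 + M}$ ($y{\left(M \right)} = - 8 \sqrt{M - 3} = - 8 \sqrt{-3 + M}$)
$y^{2}{\left(V{\left(-2 \right)} \right)} = \left(- 8 \sqrt{-3 + 7 \left(-2\right)}\right)^{2} = \left(- 8 \sqrt{-3 - 14}\right)^{2} = \left(- 8 \sqrt{-17}\right)^{2} = \left(- 8 i \sqrt{17}\right)^{2} = -1088$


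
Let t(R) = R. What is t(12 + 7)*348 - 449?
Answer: 6163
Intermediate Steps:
t(12 + 7)*348 - 449 = (12 + 7)*348 - 449 = 19*348 - 449 = 6612 - 449 = 6163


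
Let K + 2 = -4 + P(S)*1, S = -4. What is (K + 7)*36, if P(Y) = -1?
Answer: 0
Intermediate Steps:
K = -7 (K = -2 + (-4 - 1*1) = -2 + (-4 - 1) = -2 - 5 = -7)
(K + 7)*36 = (-7 + 7)*36 = 0*36 = 0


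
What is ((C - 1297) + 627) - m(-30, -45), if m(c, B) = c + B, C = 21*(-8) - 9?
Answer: -772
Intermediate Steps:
C = -177 (C = -168 - 9 = -177)
m(c, B) = B + c
((C - 1297) + 627) - m(-30, -45) = ((-177 - 1297) + 627) - (-45 - 30) = (-1474 + 627) - 1*(-75) = -847 + 75 = -772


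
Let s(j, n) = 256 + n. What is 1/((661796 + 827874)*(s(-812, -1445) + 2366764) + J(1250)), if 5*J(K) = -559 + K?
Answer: 5/17619630551941 ≈ 2.8377e-13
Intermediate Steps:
J(K) = -559/5 + K/5 (J(K) = (-559 + K)/5 = -559/5 + K/5)
1/((661796 + 827874)*(s(-812, -1445) + 2366764) + J(1250)) = 1/((661796 + 827874)*((256 - 1445) + 2366764) + (-559/5 + (1/5)*1250)) = 1/(1489670*(-1189 + 2366764) + (-559/5 + 250)) = 1/(1489670*2365575 + 691/5) = 1/(3523926110250 + 691/5) = 1/(17619630551941/5) = 5/17619630551941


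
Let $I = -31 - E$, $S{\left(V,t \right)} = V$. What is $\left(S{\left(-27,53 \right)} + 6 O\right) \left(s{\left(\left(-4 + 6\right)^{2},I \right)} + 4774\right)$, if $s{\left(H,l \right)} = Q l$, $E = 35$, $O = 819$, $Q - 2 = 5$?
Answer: $21072744$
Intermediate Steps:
$Q = 7$ ($Q = 2 + 5 = 7$)
$I = -66$ ($I = -31 - 35 = -66$)
$s{\left(H,l \right)} = 7 l$
$\left(S{\left(-27,53 \right)} + 6 O\right) \left(s{\left(\left(-4 + 6\right)^{2},I \right)} + 4774\right) = \left(-27 + 6 \cdot 819\right) \left(7 \left(-66\right) + 4774\right) = \left(-27 + 4914\right) \left(-462 + 4774\right) = 4887 \cdot 4312 = 21072744$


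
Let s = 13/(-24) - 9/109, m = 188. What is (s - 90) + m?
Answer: 254735/2616 ≈ 97.376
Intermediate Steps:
s = -1633/2616 (s = 13*(-1/24) - 9*1/109 = -13/24 - 9/109 = -1633/2616 ≈ -0.62424)
(s - 90) + m = (-1633/2616 - 90) + 188 = -237073/2616 + 188 = 254735/2616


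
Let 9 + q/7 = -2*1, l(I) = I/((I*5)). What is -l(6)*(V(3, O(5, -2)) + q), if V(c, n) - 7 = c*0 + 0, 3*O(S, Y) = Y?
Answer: 14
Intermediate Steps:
O(S, Y) = Y/3
l(I) = ⅕ (l(I) = I/((5*I)) = I*(1/(5*I)) = ⅕)
V(c, n) = 7 (V(c, n) = 7 + (c*0 + 0) = 7 + (0 + 0) = 7 + 0 = 7)
q = -77 (q = -63 + 7*(-2*1) = -63 + 7*(-2) = -63 - 14 = -77)
-l(6)*(V(3, O(5, -2)) + q) = -(7 - 77)/5 = -(-70)/5 = -1*(-14) = 14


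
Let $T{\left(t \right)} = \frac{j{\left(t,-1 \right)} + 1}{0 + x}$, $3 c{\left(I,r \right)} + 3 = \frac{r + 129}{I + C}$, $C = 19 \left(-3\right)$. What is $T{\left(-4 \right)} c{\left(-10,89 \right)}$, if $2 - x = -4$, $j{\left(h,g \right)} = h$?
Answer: $\frac{419}{402} \approx 1.0423$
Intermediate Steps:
$C = -57$
$c{\left(I,r \right)} = -1 + \frac{129 + r}{3 \left(-57 + I\right)}$ ($c{\left(I,r \right)} = -1 + \frac{\left(r + 129\right) \frac{1}{I - 57}}{3} = -1 + \frac{\left(129 + r\right) \frac{1}{-57 + I}}{3} = -1 + \frac{\frac{1}{-57 + I} \left(129 + r\right)}{3} = -1 + \frac{129 + r}{3 \left(-57 + I\right)}$)
$x = 6$ ($x = 2 - -4 = 2 + 4 = 6$)
$T{\left(t \right)} = \frac{1}{6} + \frac{t}{6}$ ($T{\left(t \right)} = \frac{t + 1}{0 + 6} = \frac{1 + t}{6} = \left(1 + t\right) \frac{1}{6} = \frac{1}{6} + \frac{t}{6}$)
$T{\left(-4 \right)} c{\left(-10,89 \right)} = \left(\frac{1}{6} + \frac{1}{6} \left(-4\right)\right) \frac{100 - -10 + \frac{1}{3} \cdot 89}{-57 - 10} = \left(\frac{1}{6} - \frac{2}{3}\right) \frac{100 + 10 + \frac{89}{3}}{-67} = - \frac{\left(- \frac{1}{67}\right) \frac{419}{3}}{2} = \left(- \frac{1}{2}\right) \left(- \frac{419}{201}\right) = \frac{419}{402}$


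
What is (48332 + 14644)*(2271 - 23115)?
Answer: -1312671744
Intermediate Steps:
(48332 + 14644)*(2271 - 23115) = 62976*(-20844) = -1312671744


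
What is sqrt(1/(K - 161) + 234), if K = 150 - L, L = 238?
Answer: sqrt(14507985)/249 ≈ 15.297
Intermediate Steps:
K = -88 (K = 150 - 1*238 = 150 - 238 = -88)
sqrt(1/(K - 161) + 234) = sqrt(1/(-88 - 161) + 234) = sqrt(1/(-249) + 234) = sqrt(-1/249 + 234) = sqrt(58265/249) = sqrt(14507985)/249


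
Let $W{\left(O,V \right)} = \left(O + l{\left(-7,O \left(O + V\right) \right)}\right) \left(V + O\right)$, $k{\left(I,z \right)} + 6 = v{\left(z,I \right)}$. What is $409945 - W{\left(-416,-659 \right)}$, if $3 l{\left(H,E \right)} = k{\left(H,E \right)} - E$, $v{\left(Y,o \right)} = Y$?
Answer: $-39405$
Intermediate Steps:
$k{\left(I,z \right)} = -6 + z$
$l{\left(H,E \right)} = -2$ ($l{\left(H,E \right)} = \frac{\left(-6 + E\right) - E}{3} = \frac{1}{3} \left(-6\right) = -2$)
$W{\left(O,V \right)} = \left(-2 + O\right) \left(O + V\right)$ ($W{\left(O,V \right)} = \left(O - 2\right) \left(V + O\right) = \left(-2 + O\right) \left(O + V\right)$)
$409945 - W{\left(-416,-659 \right)} = 409945 - \left(\left(-416\right)^{2} - -832 - -1318 - -274144\right) = 409945 - \left(173056 + 832 + 1318 + 274144\right) = 409945 - 449350 = -39405$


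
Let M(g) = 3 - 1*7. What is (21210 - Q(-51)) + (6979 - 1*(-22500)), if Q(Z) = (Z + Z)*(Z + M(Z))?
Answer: 45079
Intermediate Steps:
M(g) = -4 (M(g) = 3 - 7 = -4)
Q(Z) = 2*Z*(-4 + Z) (Q(Z) = (Z + Z)*(Z - 4) = (2*Z)*(-4 + Z) = 2*Z*(-4 + Z))
(21210 - Q(-51)) + (6979 - 1*(-22500)) = (21210 - 2*(-51)*(-4 - 51)) + (6979 - 1*(-22500)) = (21210 - 2*(-51)*(-55)) + (6979 + 22500) = (21210 - 1*5610) + 29479 = (21210 - 5610) + 29479 = 15600 + 29479 = 45079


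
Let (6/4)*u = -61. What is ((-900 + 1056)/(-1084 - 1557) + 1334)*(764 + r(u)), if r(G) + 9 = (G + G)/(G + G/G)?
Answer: 317377961482/314279 ≈ 1.0099e+6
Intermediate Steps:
u = -122/3 (u = (⅔)*(-61) = -122/3 ≈ -40.667)
r(G) = -9 + 2*G/(1 + G) (r(G) = -9 + (G + G)/(G + G/G) = -9 + (2*G)/(G + 1) = -9 + (2*G)/(1 + G) = -9 + 2*G/(1 + G))
((-900 + 1056)/(-1084 - 1557) + 1334)*(764 + r(u)) = ((-900 + 1056)/(-1084 - 1557) + 1334)*(764 + (-9 - 7*(-122/3))/(1 - 122/3)) = (156/(-2641) + 1334)*(764 + (-9 + 854/3)/(-119/3)) = (156*(-1/2641) + 1334)*(764 - 3/119*827/3) = (-156/2641 + 1334)*(764 - 827/119) = (3522938/2641)*(90089/119) = 317377961482/314279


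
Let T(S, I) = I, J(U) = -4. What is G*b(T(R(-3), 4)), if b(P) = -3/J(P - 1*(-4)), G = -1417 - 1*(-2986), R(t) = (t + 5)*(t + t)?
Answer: 4707/4 ≈ 1176.8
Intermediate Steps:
R(t) = 2*t*(5 + t) (R(t) = (5 + t)*(2*t) = 2*t*(5 + t))
G = 1569 (G = -1417 + 2986 = 1569)
b(P) = ¾ (b(P) = -3/(-4) = -3*(-¼) = ¾)
G*b(T(R(-3), 4)) = 1569*(¾) = 4707/4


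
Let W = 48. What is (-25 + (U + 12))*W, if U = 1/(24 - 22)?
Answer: -600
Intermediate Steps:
U = ½ (U = 1/2 = ½ ≈ 0.50000)
(-25 + (U + 12))*W = (-25 + (½ + 12))*48 = (-25 + 25/2)*48 = -25/2*48 = -600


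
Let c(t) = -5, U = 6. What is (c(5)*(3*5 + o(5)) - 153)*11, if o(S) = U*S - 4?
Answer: -3938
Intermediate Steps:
o(S) = -4 + 6*S (o(S) = 6*S - 4 = -4 + 6*S)
(c(5)*(3*5 + o(5)) - 153)*11 = (-5*(3*5 + (-4 + 6*5)) - 153)*11 = (-5*(15 + (-4 + 30)) - 153)*11 = (-5*(15 + 26) - 153)*11 = (-5*41 - 153)*11 = (-205 - 153)*11 = -358*11 = -3938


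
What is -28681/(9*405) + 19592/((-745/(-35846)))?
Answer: 511968659059/543105 ≈ 9.4267e+5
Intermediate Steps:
-28681/(9*405) + 19592/((-745/(-35846))) = -28681/3645 + 19592/((-745*(-1/35846))) = -28681*1/3645 + 19592/(745/35846) = -28681/3645 + 19592*(35846/745) = -28681/3645 + 702294832/745 = 511968659059/543105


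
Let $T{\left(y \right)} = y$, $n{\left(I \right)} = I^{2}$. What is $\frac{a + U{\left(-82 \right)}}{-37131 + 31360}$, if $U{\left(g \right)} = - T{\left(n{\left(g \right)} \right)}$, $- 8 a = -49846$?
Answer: $\frac{1973}{23084} \approx 0.08547$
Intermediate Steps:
$a = \frac{24923}{4}$ ($a = \left(- \frac{1}{8}\right) \left(-49846\right) = \frac{24923}{4} \approx 6230.8$)
$U{\left(g \right)} = - g^{2}$
$\frac{a + U{\left(-82 \right)}}{-37131 + 31360} = \frac{\frac{24923}{4} - \left(-82\right)^{2}}{-37131 + 31360} = \frac{\frac{24923}{4} - 6724}{-5771} = \left(\frac{24923}{4} - 6724\right) \left(- \frac{1}{5771}\right) = \left(- \frac{1973}{4}\right) \left(- \frac{1}{5771}\right) = \frac{1973}{23084}$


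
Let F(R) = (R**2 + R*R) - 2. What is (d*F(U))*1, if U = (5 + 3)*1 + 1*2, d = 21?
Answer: 4158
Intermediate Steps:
U = 10 (U = 8*1 + 2 = 8 + 2 = 10)
F(R) = -2 + 2*R**2 (F(R) = (R**2 + R**2) - 2 = 2*R**2 - 2 = -2 + 2*R**2)
(d*F(U))*1 = (21*(-2 + 2*10**2))*1 = (21*(-2 + 2*100))*1 = (21*(-2 + 200))*1 = (21*198)*1 = 4158*1 = 4158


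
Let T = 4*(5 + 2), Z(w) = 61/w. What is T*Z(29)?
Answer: 1708/29 ≈ 58.897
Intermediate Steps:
T = 28 (T = 4*7 = 28)
T*Z(29) = 28*(61/29) = 1708/29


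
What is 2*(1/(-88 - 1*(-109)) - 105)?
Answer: -4408/21 ≈ -209.90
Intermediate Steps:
2*(1/(-88 - 1*(-109)) - 105) = 2*(1/(-88 + 109) - 105) = 2*(1/21 - 105) = 2*(-2204/21) = -4408/21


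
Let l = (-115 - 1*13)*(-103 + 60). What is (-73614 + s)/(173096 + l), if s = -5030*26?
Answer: -102197/89300 ≈ -1.1444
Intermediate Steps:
l = 5504 (l = (-115 - 13)*(-43) = -128*(-43) = 5504)
s = -130780
(-73614 + s)/(173096 + l) = (-73614 - 130780)/(173096 + 5504) = -204394/178600 = -204394*1/178600 = -102197/89300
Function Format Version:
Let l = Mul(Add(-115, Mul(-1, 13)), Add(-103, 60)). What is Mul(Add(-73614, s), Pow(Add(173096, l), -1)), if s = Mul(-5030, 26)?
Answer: Rational(-102197, 89300) ≈ -1.1444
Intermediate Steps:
l = 5504 (l = Mul(Add(-115, -13), -43) = Mul(-128, -43) = 5504)
s = -130780
Mul(Add(-73614, s), Pow(Add(173096, l), -1)) = Mul(Add(-73614, -130780), Pow(Add(173096, 5504), -1)) = Mul(-204394, Pow(178600, -1)) = Mul(-204394, Rational(1, 178600)) = Rational(-102197, 89300)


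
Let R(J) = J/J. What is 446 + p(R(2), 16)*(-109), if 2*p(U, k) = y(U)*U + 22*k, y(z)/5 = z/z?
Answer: -38021/2 ≈ -19011.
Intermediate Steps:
y(z) = 5 (y(z) = 5*(z/z) = 5*1 = 5)
R(J) = 1
p(U, k) = 11*k + 5*U/2 (p(U, k) = (5*U + 22*k)/2 = 11*k + 5*U/2)
446 + p(R(2), 16)*(-109) = 446 + (11*16 + (5/2)*1)*(-109) = 446 + (176 + 5/2)*(-109) = 446 + (357/2)*(-109) = 446 - 38913/2 = -38021/2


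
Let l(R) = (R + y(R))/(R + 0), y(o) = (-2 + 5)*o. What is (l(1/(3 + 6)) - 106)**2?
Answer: 10404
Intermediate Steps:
y(o) = 3*o
l(R) = 4 (l(R) = (R + 3*R)/(R + 0) = (4*R)/R = 4)
(l(1/(3 + 6)) - 106)**2 = (4 - 106)**2 = (-102)**2 = 10404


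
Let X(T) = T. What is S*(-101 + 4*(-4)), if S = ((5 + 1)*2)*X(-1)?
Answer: 1404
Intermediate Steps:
S = -12 (S = ((5 + 1)*2)*(-1) = (6*2)*(-1) = 12*(-1) = -12)
S*(-101 + 4*(-4)) = -12*(-101 + 4*(-4)) = -12*(-101 - 16) = -12*(-117) = 1404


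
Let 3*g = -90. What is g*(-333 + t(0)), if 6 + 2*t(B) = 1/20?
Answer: 40317/4 ≈ 10079.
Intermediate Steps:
g = -30 (g = (⅓)*(-90) = -30)
t(B) = -119/40 (t(B) = -3 + (½)/20 = -3 + (½)*(1/20) = -3 + 1/40 = -119/40)
g*(-333 + t(0)) = -30*(-333 - 119/40) = -30*(-13439/40) = 40317/4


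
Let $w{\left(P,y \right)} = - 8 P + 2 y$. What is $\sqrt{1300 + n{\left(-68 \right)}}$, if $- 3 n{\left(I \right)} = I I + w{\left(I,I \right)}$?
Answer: $\frac{2 i \sqrt{849}}{3} \approx 19.425 i$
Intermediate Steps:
$n{\left(I \right)} = 2 I - \frac{I^{2}}{3}$ ($n{\left(I \right)} = - \frac{I I + \left(- 8 I + 2 I\right)}{3} = - \frac{I^{2} - 6 I}{3} = 2 I - \frac{I^{2}}{3}$)
$\sqrt{1300 + n{\left(-68 \right)}} = \sqrt{1300 + \frac{1}{3} \left(-68\right) \left(6 - -68\right)} = \sqrt{1300 + \frac{1}{3} \left(-68\right) \left(6 + 68\right)} = \sqrt{1300 + \frac{1}{3} \left(-68\right) 74} = \sqrt{1300 - \frac{5032}{3}} = \sqrt{- \frac{1132}{3}} = \frac{2 i \sqrt{849}}{3}$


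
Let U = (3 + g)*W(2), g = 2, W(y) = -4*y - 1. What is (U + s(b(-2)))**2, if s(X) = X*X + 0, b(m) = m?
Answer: 1681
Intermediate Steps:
W(y) = -1 - 4*y
s(X) = X**2 (s(X) = X**2 + 0 = X**2)
U = -45 (U = (3 + 2)*(-1 - 4*2) = 5*(-1 - 8) = 5*(-9) = -45)
(U + s(b(-2)))**2 = (-45 + (-2)**2)**2 = (-45 + 4)**2 = (-41)**2 = 1681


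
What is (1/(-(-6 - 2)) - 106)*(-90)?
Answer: 38115/4 ≈ 9528.8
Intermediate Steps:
(1/(-(-6 - 2)) - 106)*(-90) = (1/(-1*(-8)) - 106)*(-90) = (1/8 - 106)*(-90) = (⅛ - 106)*(-90) = -847/8*(-90) = 38115/4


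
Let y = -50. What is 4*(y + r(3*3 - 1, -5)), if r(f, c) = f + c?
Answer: -188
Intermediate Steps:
r(f, c) = c + f
4*(y + r(3*3 - 1, -5)) = 4*(-50 + (-5 + (3*3 - 1))) = 4*(-50 + (-5 + (9 - 1))) = 4*(-50 + (-5 + 8)) = 4*(-50 + 3) = 4*(-47) = -188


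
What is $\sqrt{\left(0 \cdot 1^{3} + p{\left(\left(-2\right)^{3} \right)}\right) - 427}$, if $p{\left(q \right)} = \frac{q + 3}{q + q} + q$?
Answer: $\frac{i \sqrt{6955}}{4} \approx 20.849 i$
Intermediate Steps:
$p{\left(q \right)} = q + \frac{3 + q}{2 q}$ ($p{\left(q \right)} = \frac{3 + q}{2 q} + q = q + \frac{3 + q}{2 q}$)
$\sqrt{\left(0 \cdot 1^{3} + p{\left(\left(-2\right)^{3} \right)}\right) - 427} = \sqrt{\left(0 \cdot 1^{3} + \left(\frac{1}{2} + \left(-2\right)^{3} + \frac{3}{2 \left(-2\right)^{3}}\right)\right) - 427} = \sqrt{\left(0 \cdot 1 + \left(\frac{1}{2} - 8 + \frac{3}{2 \left(-8\right)}\right)\right) - 427} = \sqrt{\left(0 + \left(\frac{1}{2} - 8 + \frac{3}{2} \left(- \frac{1}{8}\right)\right)\right) - 427} = \sqrt{\left(0 - \frac{123}{16}\right) - 427} = \sqrt{- \frac{123}{16} - 427} = \sqrt{- \frac{6955}{16}} = \frac{i \sqrt{6955}}{4}$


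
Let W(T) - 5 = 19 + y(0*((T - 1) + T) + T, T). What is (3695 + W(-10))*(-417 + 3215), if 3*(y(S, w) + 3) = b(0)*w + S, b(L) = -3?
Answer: 31248064/3 ≈ 1.0416e+7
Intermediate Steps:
y(S, w) = -3 - w + S/3 (y(S, w) = -3 + (-3*w + S)/3 = -3 + (S - 3*w)/3 = -3 + (-w + S/3) = -3 - w + S/3)
W(T) = 21 - 2*T/3 (W(T) = 5 + (19 + (-3 - T + (0*((T - 1) + T) + T)/3)) = 5 + (19 + (-3 - T + (0*((-1 + T) + T) + T)/3)) = 5 + (19 + (-3 - T + (0*(-1 + 2*T) + T)/3)) = 5 + (19 + (-3 - T + (0 + T)/3)) = 5 + (19 + (-3 - T + T/3)) = 5 + (19 + (-3 - 2*T/3)) = 5 + (16 - 2*T/3) = 21 - 2*T/3)
(3695 + W(-10))*(-417 + 3215) = (3695 + (21 - ⅔*(-10)))*(-417 + 3215) = (3695 + (21 + 20/3))*2798 = (3695 + 83/3)*2798 = (11168/3)*2798 = 31248064/3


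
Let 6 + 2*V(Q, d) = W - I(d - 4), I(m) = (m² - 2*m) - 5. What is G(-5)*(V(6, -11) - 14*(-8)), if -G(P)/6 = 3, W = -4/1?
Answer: 324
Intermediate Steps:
I(m) = -5 + m² - 2*m
W = -4 (W = -4*1 = -4)
G(P) = -18 (G(P) = -6*3 = -18)
V(Q, d) = -13/2 + d - (-4 + d)²/2 (V(Q, d) = -3 + (-4 - (-5 + (d - 4)² - 2*(d - 4)))/2 = -3 + (-4 - (-5 + (-4 + d)² - 2*(-4 + d)))/2 = -3 + (-4 - (-5 + (-4 + d)² + (8 - 2*d)))/2 = -3 + (-4 - (3 + (-4 + d)² - 2*d))/2 = -3 + (-4 + (-3 - (-4 + d)² + 2*d))/2 = -3 + (-7 - (-4 + d)² + 2*d)/2 = -3 + (-7/2 + d - (-4 + d)²/2) = -13/2 + d - (-4 + d)²/2)
G(-5)*(V(6, -11) - 14*(-8)) = -18*((-29/2 + 5*(-11) - ½*(-11)²) - 14*(-8)) = -18*((-29/2 - 55 - ½*121) + 112) = -18*((-29/2 - 55 - 121/2) + 112) = -18*(-130 + 112) = -18*(-18) = 324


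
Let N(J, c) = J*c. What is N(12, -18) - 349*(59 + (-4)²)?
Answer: -26391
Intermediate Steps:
N(12, -18) - 349*(59 + (-4)²) = 12*(-18) - 349*(59 + (-4)²) = -216 - 349*(59 + 16) = -216 - 349*75 = -216 - 26175 = -26391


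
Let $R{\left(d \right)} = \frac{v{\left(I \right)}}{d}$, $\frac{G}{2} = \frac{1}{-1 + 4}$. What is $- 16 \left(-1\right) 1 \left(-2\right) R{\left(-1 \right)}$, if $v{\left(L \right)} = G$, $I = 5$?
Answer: $\frac{64}{3} \approx 21.333$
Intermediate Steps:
$G = \frac{2}{3}$ ($G = \frac{2}{-1 + 4} = \frac{2}{3} \approx 0.66667$)
$v{\left(L \right)} = \frac{2}{3}$
$R{\left(d \right)} = \frac{2}{3 d}$
$- 16 \left(-1\right) 1 \left(-2\right) R{\left(-1 \right)} = - 16 \left(-1\right) 1 \left(-2\right) \frac{2}{3 \left(-1\right)} = - 16 \left(\left(-1\right) \left(-2\right)\right) \frac{2}{3} \left(-1\right) = \left(-16\right) 2 \left(- \frac{2}{3}\right) = \left(-32\right) \left(- \frac{2}{3}\right) = \frac{64}{3}$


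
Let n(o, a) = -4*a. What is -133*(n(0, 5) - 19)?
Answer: 5187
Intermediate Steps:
-133*(n(0, 5) - 19) = -133*(-4*5 - 19) = -133*(-20 - 19) = -133*(-39) = 5187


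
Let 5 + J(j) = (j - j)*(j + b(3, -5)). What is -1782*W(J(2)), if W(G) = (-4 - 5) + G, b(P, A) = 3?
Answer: 24948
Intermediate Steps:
J(j) = -5 (J(j) = -5 + (j - j)*(j + 3) = -5 + 0*(3 + j) = -5 + 0 = -5)
W(G) = -9 + G
-1782*W(J(2)) = -1782*(-9 - 5) = -1782*(-14) = 24948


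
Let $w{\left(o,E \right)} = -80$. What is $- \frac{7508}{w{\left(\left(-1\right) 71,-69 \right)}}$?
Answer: $\frac{1877}{20} \approx 93.85$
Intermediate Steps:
$- \frac{7508}{w{\left(\left(-1\right) 71,-69 \right)}} = - \frac{7508}{-80} = \left(-7508\right) \left(- \frac{1}{80}\right) = \frac{1877}{20}$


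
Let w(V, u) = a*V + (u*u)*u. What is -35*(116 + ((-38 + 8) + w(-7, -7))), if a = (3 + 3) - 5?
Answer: 9240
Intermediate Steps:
a = 1 (a = 6 - 5 = 1)
w(V, u) = V + u**3 (w(V, u) = 1*V + (u*u)*u = V + u**2*u = V + u**3)
-35*(116 + ((-38 + 8) + w(-7, -7))) = -35*(116 + ((-38 + 8) + (-7 + (-7)**3))) = -35*(116 + (-30 + (-7 - 343))) = -35*(116 + (-30 - 350)) = -35*(116 - 380) = -35*(-264) = 9240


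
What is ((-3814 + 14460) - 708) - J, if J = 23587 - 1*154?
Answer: -13495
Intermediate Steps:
J = 23433 (J = 23587 - 154 = 23433)
((-3814 + 14460) - 708) - J = ((-3814 + 14460) - 708) - 1*23433 = (10646 - 708) - 23433 = 9938 - 23433 = -13495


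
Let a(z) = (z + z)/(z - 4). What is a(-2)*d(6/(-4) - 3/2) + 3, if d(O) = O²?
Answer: 9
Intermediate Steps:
a(z) = 2*z/(-4 + z) (a(z) = (2*z)/(-4 + z) = 2*z/(-4 + z))
a(-2)*d(6/(-4) - 3/2) + 3 = (2*(-2)/(-4 - 2))*(6/(-4) - 3/2)² + 3 = (2*(-2)/(-6))*(6*(-¼) - 3*½)² + 3 = (2*(-2)*(-⅙))*(-3/2 - 3/2)² + 3 = (⅔)*(-3)² + 3 = (⅔)*9 + 3 = 6 + 3 = 9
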